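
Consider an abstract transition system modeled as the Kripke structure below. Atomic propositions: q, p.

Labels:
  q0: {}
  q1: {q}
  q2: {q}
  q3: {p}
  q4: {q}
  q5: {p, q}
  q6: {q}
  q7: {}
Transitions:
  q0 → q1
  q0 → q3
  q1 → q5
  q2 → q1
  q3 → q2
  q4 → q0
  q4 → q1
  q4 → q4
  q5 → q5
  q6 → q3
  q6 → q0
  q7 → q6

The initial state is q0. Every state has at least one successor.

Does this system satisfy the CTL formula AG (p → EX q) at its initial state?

States satisfying p → EX q: {q0, q1, q2, q3, q4, q5, q6, q7}.
States satisfying AG (p → EX q): {q0, q1, q2, q3, q4, q5, q6, q7}.
Every state reachable from q0 satisfies p → EX q.
q0 ∈ Sat(AG (p → EX q)).

Holds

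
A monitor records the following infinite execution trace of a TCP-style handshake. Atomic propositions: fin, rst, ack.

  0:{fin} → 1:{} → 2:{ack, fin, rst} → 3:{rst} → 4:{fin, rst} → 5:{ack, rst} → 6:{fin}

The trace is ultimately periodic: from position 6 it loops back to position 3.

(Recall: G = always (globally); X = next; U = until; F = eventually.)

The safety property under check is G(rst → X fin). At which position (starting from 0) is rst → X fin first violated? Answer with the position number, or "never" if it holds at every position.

Check rst → X fin at each position in order: 0 ✓, 1 ✓.
At position 2 the labels are {ack, fin, rst} and the next position 3 has {rst}, so rst → X fin is false there. This is the first violation.

2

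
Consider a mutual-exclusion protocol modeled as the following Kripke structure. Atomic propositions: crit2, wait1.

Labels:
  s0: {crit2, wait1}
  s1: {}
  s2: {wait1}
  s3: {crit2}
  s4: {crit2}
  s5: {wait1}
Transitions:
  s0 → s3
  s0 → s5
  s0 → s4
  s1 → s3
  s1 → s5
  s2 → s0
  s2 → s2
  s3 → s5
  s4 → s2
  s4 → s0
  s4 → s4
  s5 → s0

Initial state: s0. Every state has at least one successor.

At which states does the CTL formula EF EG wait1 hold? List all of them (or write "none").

{s0, s1, s2, s3, s4, s5}

States satisfying EG wait1: {s0, s2, s5}.
States satisfying EF EG wait1: {s0, s1, s2, s3, s4, s5}.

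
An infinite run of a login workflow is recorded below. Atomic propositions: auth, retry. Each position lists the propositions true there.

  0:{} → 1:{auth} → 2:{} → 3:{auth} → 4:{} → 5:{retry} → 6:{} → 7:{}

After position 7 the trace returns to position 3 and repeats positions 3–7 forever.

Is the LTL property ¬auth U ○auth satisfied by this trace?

Walking from position 0: ○auth first holds at position 0, and ¬auth holds at every earlier position along the way, so ¬auth U ○auth holds.

Satisfied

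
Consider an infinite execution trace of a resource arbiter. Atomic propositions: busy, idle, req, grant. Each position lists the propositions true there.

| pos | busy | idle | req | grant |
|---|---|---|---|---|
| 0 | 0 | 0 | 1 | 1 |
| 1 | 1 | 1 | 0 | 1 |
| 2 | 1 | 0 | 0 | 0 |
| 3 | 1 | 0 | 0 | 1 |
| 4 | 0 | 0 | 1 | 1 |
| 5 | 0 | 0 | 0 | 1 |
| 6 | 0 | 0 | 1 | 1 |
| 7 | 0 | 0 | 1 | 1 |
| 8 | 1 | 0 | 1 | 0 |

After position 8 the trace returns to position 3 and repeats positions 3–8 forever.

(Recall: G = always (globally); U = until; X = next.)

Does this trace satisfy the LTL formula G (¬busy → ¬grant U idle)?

No

¬busy → ¬grant U idle must hold at every position from 0 onward. It fails at position 0, so G (¬busy → ¬grant U idle) is false.
Positions where ¬busy holds: 0, 4, 5, 6, 7.
Check ¬grant U idle at each: 0→fails, 4→fails, 5→fails, 6→fails, 7→fails.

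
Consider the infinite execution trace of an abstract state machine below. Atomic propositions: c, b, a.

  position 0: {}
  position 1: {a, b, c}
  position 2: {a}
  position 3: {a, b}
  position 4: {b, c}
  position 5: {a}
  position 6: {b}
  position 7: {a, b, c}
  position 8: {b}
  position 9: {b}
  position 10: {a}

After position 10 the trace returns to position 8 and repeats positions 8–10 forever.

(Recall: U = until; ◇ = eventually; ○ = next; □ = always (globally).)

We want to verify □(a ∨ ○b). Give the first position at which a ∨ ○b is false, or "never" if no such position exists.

4

Check a ∨ ○b at each position in order: 0 ✓, 1 ✓, 2 ✓, 3 ✓.
At position 4 the labels are {b, c} and the next position 5 has {a}, so a ∨ ○b is false there. This is the first violation.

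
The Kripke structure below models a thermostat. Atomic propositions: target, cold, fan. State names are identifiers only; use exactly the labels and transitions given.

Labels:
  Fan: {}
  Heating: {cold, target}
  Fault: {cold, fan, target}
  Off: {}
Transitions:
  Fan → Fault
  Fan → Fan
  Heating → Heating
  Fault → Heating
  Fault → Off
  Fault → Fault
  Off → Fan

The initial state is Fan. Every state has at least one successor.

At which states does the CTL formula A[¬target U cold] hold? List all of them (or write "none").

States satisfying ¬target: {Fan, Off}.
States satisfying cold: {Heating, Fault}.
States satisfying A[¬target U cold]: {Heating, Fault}.

{Heating, Fault}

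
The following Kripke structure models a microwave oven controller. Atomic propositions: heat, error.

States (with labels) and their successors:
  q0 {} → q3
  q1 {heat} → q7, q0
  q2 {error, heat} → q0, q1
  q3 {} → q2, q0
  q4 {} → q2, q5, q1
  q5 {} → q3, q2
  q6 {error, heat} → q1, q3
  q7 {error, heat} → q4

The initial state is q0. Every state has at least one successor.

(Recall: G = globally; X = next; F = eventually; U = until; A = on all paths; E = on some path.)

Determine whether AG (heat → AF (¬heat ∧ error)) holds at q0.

Violated

States satisfying heat → AF (¬heat ∧ error): {q0, q3, q4, q5}.
States satisfying AG (heat → AF (¬heat ∧ error)): ∅.
q1 is reachable from q0 and violates heat → AF (¬heat ∧ error), so AG fails at q0.
q0 ∉ Sat(AG (heat → AF (¬heat ∧ error))).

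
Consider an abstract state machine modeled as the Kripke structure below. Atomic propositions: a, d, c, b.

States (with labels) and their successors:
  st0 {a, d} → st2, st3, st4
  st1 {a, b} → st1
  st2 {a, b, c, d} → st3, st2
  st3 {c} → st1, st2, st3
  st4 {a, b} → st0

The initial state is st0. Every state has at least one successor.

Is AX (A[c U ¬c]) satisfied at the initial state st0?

States satisfying A[c U ¬c]: {st0, st1, st4}.
States satisfying AX (A[c U ¬c]): {st1, st4}.
st0 ∉ Sat(AX (A[c U ¬c])).

Violated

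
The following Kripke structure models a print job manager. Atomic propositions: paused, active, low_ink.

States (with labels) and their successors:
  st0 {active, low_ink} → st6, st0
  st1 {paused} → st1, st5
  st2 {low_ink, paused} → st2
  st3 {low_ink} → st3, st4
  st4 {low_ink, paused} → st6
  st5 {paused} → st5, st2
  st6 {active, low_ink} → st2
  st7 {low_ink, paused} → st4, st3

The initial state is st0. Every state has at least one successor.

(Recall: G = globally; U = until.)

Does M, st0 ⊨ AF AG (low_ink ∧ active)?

States satisfying AG (low_ink ∧ active): ∅.
States satisfying AF AG (low_ink ∧ active): ∅.
There is a path from st0 along which AG (low_ink ∧ active) never holds.
st0 ∉ Sat(AF AG (low_ink ∧ active)).

No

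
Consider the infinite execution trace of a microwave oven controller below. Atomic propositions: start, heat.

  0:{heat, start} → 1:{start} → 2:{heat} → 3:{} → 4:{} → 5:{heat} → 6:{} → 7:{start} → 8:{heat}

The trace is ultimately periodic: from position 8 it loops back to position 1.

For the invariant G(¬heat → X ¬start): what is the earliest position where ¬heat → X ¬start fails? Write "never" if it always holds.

6

Check ¬heat → X ¬start at each position in order: 0 ✓, 1 ✓, 2 ✓, 3 ✓, 4 ✓, 5 ✓.
At position 6 the labels are {} and the next position 7 has {start}, so ¬heat → X ¬start is false there. This is the first violation.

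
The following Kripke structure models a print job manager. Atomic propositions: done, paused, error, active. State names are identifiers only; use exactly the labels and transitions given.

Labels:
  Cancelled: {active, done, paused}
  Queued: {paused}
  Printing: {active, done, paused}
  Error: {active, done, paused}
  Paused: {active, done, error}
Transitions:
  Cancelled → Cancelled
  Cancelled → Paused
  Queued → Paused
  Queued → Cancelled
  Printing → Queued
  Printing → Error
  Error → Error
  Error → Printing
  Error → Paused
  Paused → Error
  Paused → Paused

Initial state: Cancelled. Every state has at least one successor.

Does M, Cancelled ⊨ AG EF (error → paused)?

States satisfying EF (error → paused): {Cancelled, Queued, Printing, Error, Paused}.
States satisfying AG EF (error → paused): {Cancelled, Queued, Printing, Error, Paused}.
Every state reachable from Cancelled satisfies EF (error → paused).
Cancelled ∈ Sat(AG EF (error → paused)).

Holds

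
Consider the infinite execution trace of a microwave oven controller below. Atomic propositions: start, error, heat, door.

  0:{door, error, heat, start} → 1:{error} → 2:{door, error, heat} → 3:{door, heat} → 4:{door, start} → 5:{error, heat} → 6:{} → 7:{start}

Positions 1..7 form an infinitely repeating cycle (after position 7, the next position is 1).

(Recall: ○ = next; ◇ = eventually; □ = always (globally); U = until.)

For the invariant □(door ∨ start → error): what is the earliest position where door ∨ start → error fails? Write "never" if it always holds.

Check door ∨ start → error at each position in order: 0 ✓, 1 ✓, 2 ✓.
At position 3 the labels are {door, heat}, so door ∨ start → error is false there. This is the first violation.

3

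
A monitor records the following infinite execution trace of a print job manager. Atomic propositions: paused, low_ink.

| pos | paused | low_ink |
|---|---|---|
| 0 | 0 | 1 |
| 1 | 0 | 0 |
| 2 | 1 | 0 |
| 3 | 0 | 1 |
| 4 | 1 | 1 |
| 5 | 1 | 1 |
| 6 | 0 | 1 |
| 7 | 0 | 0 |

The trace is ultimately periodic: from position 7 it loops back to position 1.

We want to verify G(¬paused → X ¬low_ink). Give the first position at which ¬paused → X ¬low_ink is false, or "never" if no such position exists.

3

Check ¬paused → X ¬low_ink at each position in order: 0 ✓, 1 ✓, 2 ✓.
At position 3 the labels are {low_ink} and the next position 4 has {low_ink, paused}, so ¬paused → X ¬low_ink is false there. This is the first violation.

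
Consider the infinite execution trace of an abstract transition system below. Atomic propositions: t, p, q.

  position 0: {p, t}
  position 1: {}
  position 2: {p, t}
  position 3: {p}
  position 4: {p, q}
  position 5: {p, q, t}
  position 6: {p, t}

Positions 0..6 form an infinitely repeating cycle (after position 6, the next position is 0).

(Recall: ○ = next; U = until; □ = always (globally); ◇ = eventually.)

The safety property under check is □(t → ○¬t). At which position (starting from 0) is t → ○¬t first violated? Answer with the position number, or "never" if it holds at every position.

5

Check t → ○¬t at each position in order: 0 ✓, 1 ✓, 2 ✓, 3 ✓, 4 ✓.
At position 5 the labels are {p, q, t} and the next position 6 has {p, t}, so t → ○¬t is false there. This is the first violation.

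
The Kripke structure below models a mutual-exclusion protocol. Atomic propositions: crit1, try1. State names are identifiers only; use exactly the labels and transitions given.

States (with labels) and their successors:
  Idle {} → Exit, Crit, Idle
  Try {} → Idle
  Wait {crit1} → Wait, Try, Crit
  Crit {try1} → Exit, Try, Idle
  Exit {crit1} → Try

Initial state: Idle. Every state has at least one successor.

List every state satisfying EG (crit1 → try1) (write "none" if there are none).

{Idle, Try, Crit}

States satisfying crit1 → try1: {Idle, Try, Crit}.
States satisfying EG (crit1 → try1): {Idle, Try, Crit}.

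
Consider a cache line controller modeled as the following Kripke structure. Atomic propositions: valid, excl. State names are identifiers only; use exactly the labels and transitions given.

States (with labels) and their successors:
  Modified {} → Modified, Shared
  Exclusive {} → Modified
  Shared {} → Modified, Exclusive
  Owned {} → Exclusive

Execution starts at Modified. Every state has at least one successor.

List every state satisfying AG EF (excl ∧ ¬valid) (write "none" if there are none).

none

States satisfying EF (excl ∧ ¬valid): ∅.
States satisfying AG EF (excl ∧ ¬valid): ∅.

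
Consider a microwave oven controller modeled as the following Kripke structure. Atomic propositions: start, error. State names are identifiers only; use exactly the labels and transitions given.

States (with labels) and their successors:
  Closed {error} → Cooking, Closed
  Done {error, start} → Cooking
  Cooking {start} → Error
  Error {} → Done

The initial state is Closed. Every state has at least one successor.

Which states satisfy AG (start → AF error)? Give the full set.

States satisfying start → AF error: {Closed, Done, Cooking, Error}.
States satisfying AG (start → AF error): {Closed, Done, Cooking, Error}.

{Closed, Done, Cooking, Error}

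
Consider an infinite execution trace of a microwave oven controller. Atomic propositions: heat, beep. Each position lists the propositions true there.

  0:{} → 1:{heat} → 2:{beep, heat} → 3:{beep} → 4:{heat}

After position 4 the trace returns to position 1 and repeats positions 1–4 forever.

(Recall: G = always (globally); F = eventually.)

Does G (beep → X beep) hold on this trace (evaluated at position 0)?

beep → X beep must hold at every position from 0 onward. It fails at position 3, so G (beep → X beep) is false.
Positions where beep holds: 2, 3.
Check X beep at each: 2→ok, 3→fails.

No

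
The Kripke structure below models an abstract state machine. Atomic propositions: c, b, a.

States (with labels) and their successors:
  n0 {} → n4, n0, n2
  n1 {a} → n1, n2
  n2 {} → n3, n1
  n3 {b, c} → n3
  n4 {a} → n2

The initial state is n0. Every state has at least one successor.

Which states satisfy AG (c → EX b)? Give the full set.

{n0, n1, n2, n3, n4}

States satisfying c → EX b: {n0, n1, n2, n3, n4}.
States satisfying AG (c → EX b): {n0, n1, n2, n3, n4}.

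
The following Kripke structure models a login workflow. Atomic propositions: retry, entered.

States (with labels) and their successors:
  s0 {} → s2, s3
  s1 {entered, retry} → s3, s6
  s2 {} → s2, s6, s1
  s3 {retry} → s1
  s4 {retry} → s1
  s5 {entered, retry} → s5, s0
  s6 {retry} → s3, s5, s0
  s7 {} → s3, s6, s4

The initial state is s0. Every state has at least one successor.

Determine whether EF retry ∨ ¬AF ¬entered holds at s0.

Satisfied

States satisfying retry: {s1, s3, s4, s5, s6}.
States satisfying EF retry: {s0, s1, s2, s3, s4, s5, s6, s7}.
States satisfying ¬entered: {s0, s2, s3, s4, s6, s7}.
States satisfying AF ¬entered: {s0, s1, s2, s3, s4, s6, s7}.
States satisfying ¬AF ¬entered: {s5}.
States satisfying EF retry ∨ ¬AF ¬entered: {s0, s1, s2, s3, s4, s5, s6, s7}.
s0 ∈ Sat(EF retry ∨ ¬AF ¬entered).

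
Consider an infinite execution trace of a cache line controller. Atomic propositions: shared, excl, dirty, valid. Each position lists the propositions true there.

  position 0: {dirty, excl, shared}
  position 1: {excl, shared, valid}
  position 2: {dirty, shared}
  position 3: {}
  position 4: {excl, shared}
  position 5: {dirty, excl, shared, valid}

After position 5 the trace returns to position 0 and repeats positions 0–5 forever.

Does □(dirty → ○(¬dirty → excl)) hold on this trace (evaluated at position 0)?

dirty → ○(¬dirty → excl) must hold at every position from 0 onward. It fails at position 2, so □(dirty → ○(¬dirty → excl)) is false.
Positions where dirty holds: 0, 2, 5.
Check ○(¬dirty → excl) at each: 0→ok, 2→fails, 5→ok.

Violated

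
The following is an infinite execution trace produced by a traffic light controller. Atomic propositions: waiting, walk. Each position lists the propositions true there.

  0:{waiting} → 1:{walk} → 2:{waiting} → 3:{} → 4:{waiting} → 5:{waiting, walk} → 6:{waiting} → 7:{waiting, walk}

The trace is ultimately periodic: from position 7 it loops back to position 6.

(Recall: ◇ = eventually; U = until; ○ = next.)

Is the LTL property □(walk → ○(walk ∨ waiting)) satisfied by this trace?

Yes

walk → ○(walk ∨ waiting) holds at every position 0..7, and those are all positions ever visited, so □(walk → ○(walk ∨ waiting)) holds.
Positions where walk holds: 1, 5, 7.
Check ○(walk ∨ waiting) at each: 1→ok, 5→ok, 7→ok.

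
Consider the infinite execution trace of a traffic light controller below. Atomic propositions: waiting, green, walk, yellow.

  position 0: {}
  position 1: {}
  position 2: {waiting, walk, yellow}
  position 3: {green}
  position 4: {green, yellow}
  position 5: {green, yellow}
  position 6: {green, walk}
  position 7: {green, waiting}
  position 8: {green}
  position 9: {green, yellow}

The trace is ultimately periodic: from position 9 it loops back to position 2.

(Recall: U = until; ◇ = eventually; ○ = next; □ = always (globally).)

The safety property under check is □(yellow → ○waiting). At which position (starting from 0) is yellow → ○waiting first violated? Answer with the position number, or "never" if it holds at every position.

Check yellow → ○waiting at each position in order: 0 ✓, 1 ✓.
At position 2 the labels are {waiting, walk, yellow} and the next position 3 has {green}, so yellow → ○waiting is false there. This is the first violation.

2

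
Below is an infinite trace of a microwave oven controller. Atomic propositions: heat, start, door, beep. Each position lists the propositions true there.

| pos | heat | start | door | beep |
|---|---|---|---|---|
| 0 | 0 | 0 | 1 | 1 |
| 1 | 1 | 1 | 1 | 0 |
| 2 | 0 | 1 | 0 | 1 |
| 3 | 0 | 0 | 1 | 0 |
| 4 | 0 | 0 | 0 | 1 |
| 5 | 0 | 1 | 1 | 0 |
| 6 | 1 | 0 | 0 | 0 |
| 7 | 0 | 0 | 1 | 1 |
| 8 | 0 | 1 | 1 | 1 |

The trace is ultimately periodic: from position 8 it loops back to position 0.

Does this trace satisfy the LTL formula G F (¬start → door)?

F (¬start → door) holds at every position 0..8, and those are all positions ever visited, so G F (¬start → door) holds.

Holds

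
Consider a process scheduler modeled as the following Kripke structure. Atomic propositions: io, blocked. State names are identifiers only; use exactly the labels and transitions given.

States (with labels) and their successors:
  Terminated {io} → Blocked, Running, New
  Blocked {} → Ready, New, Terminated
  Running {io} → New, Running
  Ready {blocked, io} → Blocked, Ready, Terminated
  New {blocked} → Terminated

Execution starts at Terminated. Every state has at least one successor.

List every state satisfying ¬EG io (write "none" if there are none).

States satisfying io: {Terminated, Running, Ready}.
States satisfying EG io: {Terminated, Running, Ready}.
States satisfying ¬EG io: {Blocked, New}.

{Blocked, New}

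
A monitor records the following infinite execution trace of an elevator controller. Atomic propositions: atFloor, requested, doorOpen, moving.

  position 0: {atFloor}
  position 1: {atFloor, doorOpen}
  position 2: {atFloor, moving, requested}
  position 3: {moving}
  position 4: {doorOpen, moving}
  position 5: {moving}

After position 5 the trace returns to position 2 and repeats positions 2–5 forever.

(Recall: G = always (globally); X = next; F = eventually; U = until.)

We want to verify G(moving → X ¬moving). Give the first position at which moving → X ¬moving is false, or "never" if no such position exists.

2

Check moving → X ¬moving at each position in order: 0 ✓, 1 ✓.
At position 2 the labels are {atFloor, moving, requested} and the next position 3 has {moving}, so moving → X ¬moving is false there. This is the first violation.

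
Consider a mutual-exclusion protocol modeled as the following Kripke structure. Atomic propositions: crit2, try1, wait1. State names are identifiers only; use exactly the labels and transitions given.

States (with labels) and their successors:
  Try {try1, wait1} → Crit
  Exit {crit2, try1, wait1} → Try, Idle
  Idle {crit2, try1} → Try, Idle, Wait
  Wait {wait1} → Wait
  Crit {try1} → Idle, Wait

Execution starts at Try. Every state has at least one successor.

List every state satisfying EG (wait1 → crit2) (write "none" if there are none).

States satisfying wait1 → crit2: {Exit, Idle, Crit}.
States satisfying EG (wait1 → crit2): {Exit, Idle, Crit}.

{Exit, Idle, Crit}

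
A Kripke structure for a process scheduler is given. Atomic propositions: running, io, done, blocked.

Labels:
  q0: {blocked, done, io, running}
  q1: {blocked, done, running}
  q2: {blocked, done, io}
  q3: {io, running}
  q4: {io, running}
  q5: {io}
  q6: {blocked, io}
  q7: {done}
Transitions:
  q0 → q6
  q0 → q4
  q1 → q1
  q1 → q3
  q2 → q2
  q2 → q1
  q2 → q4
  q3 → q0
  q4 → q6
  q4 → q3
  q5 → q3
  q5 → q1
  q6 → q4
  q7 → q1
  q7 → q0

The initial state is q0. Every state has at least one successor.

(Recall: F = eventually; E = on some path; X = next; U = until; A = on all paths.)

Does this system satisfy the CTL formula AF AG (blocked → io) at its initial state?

Holds

States satisfying AG (blocked → io): {q0, q3, q4, q6}.
States satisfying AF AG (blocked → io): {q0, q3, q4, q6}.
q0 ∈ Sat(AF AG (blocked → io)).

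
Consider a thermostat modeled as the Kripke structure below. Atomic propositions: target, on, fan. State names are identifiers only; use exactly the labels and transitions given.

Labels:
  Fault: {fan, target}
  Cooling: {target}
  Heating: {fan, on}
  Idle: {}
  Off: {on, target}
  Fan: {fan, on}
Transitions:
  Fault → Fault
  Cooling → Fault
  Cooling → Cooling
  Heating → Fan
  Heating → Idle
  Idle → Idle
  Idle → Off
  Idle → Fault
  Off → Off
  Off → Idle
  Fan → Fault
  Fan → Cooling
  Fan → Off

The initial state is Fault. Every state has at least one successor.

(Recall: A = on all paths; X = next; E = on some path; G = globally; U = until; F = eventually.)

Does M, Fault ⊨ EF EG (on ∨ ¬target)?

No

States satisfying EG (on ∨ ¬target): {Heating, Idle, Off, Fan}.
States satisfying EF EG (on ∨ ¬target): {Heating, Idle, Off, Fan}.
No suitable path/successor from Fault witnesses the formula.
Fault ∉ Sat(EF EG (on ∨ ¬target)).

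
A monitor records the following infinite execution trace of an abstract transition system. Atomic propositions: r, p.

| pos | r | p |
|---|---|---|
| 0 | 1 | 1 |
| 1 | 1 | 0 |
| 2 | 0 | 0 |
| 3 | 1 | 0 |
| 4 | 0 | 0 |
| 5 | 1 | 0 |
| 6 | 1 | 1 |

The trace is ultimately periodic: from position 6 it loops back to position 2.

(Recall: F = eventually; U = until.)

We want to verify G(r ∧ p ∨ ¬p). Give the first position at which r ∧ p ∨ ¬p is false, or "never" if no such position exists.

never

r ∧ p ∨ ¬p holds at every position 0..6, and those are all the positions the trace ever visits, so the invariant G(r ∧ p ∨ ¬p) is never violated.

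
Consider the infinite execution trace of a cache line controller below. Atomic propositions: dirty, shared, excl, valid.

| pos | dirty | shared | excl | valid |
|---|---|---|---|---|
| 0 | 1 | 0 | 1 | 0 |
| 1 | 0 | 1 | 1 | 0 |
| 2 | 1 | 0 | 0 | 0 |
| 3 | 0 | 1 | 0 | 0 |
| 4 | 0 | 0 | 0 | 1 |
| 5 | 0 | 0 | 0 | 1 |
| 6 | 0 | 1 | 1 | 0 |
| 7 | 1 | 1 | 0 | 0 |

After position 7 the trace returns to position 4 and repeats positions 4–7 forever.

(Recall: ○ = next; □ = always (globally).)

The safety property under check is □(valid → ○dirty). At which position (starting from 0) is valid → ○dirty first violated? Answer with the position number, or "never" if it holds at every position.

Check valid → ○dirty at each position in order: 0 ✓, 1 ✓, 2 ✓, 3 ✓.
At position 4 the labels are {valid} and the next position 5 has {valid}, so valid → ○dirty is false there. This is the first violation.

4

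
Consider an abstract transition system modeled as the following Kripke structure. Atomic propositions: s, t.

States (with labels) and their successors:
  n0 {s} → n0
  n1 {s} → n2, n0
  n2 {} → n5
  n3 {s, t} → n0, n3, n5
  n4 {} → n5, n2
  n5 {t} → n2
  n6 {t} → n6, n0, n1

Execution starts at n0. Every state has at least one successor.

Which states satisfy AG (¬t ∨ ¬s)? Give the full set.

States satisfying ¬t ∨ ¬s: {n0, n1, n2, n4, n5, n6}.
States satisfying AG (¬t ∨ ¬s): {n0, n1, n2, n4, n5, n6}.

{n0, n1, n2, n4, n5, n6}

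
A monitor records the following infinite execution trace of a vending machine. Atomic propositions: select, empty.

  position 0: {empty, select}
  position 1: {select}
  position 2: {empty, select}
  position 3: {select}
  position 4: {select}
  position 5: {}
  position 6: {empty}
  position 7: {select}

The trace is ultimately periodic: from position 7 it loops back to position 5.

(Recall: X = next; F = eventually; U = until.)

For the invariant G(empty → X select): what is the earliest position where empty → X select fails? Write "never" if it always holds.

empty → X select holds at every position 0..7, and those are all the positions the trace ever visits, so the invariant G(empty → X select) is never violated.

never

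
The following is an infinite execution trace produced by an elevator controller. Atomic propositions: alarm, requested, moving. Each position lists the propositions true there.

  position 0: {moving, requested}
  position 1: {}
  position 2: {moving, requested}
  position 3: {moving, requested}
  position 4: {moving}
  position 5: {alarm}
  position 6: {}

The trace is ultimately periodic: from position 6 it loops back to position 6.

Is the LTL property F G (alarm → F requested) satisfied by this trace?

G (alarm → F requested) holds at position 6, which is reachable from 0, so F G (alarm → F requested) holds.

Holds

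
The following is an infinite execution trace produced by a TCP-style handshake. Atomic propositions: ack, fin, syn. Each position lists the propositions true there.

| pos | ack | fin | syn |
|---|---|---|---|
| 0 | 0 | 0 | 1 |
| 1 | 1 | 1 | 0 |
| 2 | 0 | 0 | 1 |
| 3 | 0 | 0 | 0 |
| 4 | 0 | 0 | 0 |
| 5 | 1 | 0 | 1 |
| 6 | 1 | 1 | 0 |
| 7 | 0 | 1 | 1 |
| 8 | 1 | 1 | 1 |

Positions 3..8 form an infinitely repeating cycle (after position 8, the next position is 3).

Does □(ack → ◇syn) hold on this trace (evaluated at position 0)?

Holds

ack → ◇syn holds at every position 0..8, and those are all positions ever visited, so □(ack → ◇syn) holds.
Positions where ack holds: 1, 5, 6, 8.
Check ◇syn at each: 1→ok, 5→ok, 6→ok, 8→ok.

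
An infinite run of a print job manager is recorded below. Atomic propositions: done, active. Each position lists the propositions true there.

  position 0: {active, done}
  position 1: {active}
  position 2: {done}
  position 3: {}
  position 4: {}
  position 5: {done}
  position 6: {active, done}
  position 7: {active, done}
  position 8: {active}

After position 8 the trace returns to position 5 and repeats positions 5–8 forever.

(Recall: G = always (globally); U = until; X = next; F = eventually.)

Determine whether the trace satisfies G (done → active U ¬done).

No

done → active U ¬done must hold at every position from 0 onward. It fails at position 2, so G (done → active U ¬done) is false.
Positions where done holds: 0, 2, 5, 6, 7.
Check active U ¬done at each: 0→ok, 2→fails, 5→fails, 6→ok, 7→ok.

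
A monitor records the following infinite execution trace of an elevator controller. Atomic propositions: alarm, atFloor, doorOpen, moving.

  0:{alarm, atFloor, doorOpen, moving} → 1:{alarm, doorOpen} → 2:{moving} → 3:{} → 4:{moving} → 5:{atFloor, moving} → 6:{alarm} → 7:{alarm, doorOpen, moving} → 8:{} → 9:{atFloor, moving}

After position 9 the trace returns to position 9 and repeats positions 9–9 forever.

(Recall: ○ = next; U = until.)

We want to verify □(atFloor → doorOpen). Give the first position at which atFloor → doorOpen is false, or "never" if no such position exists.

Check atFloor → doorOpen at each position in order: 0 ✓, 1 ✓, 2 ✓, 3 ✓, 4 ✓.
At position 5 the labels are {atFloor, moving}, so atFloor → doorOpen is false there. This is the first violation.

5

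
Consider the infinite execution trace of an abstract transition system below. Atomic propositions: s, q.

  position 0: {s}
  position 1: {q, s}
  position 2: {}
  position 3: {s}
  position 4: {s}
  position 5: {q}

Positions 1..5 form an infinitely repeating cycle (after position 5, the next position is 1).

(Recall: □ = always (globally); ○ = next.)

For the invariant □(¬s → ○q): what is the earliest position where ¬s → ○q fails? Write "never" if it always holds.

2

Check ¬s → ○q at each position in order: 0 ✓, 1 ✓.
At position 2 the labels are {} and the next position 3 has {s}, so ¬s → ○q is false there. This is the first violation.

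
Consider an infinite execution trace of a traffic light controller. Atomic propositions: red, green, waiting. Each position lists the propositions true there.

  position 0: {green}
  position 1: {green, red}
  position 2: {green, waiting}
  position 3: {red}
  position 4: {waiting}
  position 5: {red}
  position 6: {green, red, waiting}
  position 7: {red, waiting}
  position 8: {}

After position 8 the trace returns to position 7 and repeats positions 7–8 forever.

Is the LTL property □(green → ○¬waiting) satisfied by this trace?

green → ○¬waiting must hold at every position from 0 onward. It fails at position 1, so □(green → ○¬waiting) is false.
Positions where green holds: 0, 1, 2, 6.
Check ○¬waiting at each: 0→ok, 1→fails, 2→ok, 6→fails.

Does not hold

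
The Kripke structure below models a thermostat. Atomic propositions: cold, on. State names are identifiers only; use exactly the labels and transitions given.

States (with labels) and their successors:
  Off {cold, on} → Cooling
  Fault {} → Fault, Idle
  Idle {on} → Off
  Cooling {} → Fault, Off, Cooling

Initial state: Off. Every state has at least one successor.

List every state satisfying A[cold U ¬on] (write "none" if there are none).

States satisfying cold: {Off}.
States satisfying ¬on: {Fault, Cooling}.
States satisfying A[cold U ¬on]: {Off, Fault, Cooling}.

{Off, Fault, Cooling}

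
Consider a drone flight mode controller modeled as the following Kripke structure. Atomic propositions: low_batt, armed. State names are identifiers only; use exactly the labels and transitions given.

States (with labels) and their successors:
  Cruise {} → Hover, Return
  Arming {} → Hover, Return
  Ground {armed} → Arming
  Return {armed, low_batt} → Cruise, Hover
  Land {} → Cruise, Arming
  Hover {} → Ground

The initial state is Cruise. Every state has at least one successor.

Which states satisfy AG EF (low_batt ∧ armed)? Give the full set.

States satisfying EF (low_batt ∧ armed): {Cruise, Arming, Ground, Return, Land, Hover}.
States satisfying AG EF (low_batt ∧ armed): {Cruise, Arming, Ground, Return, Land, Hover}.

{Cruise, Arming, Ground, Return, Land, Hover}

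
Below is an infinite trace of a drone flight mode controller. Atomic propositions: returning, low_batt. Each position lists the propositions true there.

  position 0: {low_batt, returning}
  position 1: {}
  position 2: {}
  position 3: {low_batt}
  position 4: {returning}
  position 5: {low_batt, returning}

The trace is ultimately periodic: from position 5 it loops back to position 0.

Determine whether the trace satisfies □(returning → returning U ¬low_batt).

Satisfied

returning → returning U ¬low_batt holds at every position 0..5, and those are all positions ever visited, so □(returning → returning U ¬low_batt) holds.
Positions where returning holds: 0, 4, 5.
Check returning U ¬low_batt at each: 0→ok, 4→ok, 5→ok.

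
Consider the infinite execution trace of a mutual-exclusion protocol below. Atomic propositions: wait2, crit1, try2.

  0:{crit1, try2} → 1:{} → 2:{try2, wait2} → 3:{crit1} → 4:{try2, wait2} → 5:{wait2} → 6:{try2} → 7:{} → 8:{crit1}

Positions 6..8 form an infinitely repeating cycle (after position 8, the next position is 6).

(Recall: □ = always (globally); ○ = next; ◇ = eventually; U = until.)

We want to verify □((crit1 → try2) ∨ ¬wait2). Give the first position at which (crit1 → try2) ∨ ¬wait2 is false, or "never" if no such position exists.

never

(crit1 → try2) ∨ ¬wait2 holds at every position 0..8, and those are all the positions the trace ever visits, so the invariant □((crit1 → try2) ∨ ¬wait2) is never violated.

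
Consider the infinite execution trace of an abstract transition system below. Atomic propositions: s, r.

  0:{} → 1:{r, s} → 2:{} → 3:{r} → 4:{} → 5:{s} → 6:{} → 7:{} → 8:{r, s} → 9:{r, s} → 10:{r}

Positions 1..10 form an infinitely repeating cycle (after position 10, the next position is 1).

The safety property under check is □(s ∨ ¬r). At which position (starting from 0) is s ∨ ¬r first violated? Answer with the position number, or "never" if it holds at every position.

Check s ∨ ¬r at each position in order: 0 ✓, 1 ✓, 2 ✓.
At position 3 the labels are {r}, so s ∨ ¬r is false there. This is the first violation.

3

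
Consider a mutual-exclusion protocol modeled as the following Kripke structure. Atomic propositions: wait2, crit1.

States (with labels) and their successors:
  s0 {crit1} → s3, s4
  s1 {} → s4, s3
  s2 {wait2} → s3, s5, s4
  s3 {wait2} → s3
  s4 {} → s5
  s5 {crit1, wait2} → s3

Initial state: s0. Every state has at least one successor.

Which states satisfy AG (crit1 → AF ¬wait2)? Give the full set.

{s3}

States satisfying crit1 → AF ¬wait2: {s0, s1, s2, s3, s4}.
States satisfying AG (crit1 → AF ¬wait2): {s3}.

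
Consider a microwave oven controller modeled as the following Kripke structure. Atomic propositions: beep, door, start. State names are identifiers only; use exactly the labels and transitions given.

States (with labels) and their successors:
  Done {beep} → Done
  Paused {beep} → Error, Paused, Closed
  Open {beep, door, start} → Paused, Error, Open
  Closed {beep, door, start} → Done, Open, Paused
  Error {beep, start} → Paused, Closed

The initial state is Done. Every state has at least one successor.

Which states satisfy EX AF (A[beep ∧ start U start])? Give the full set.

States satisfying AF (A[beep ∧ start U start]): {Open, Closed, Error}.
States satisfying EX AF (A[beep ∧ start U start]): {Paused, Open, Closed, Error}.

{Paused, Open, Closed, Error}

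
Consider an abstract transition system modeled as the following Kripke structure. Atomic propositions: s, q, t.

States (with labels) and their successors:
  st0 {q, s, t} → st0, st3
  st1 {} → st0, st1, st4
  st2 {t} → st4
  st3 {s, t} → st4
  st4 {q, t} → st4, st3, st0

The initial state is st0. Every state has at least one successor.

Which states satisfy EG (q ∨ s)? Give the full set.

States satisfying q ∨ s: {st0, st3, st4}.
States satisfying EG (q ∨ s): {st0, st3, st4}.

{st0, st3, st4}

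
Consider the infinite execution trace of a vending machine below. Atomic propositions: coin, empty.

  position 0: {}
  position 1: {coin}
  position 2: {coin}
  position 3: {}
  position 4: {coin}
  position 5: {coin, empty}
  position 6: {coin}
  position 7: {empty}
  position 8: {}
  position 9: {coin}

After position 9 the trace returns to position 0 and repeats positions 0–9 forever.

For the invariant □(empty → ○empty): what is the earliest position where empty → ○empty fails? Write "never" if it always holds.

Check empty → ○empty at each position in order: 0 ✓, 1 ✓, 2 ✓, 3 ✓, 4 ✓.
At position 5 the labels are {coin, empty} and the next position 6 has {coin}, so empty → ○empty is false there. This is the first violation.

5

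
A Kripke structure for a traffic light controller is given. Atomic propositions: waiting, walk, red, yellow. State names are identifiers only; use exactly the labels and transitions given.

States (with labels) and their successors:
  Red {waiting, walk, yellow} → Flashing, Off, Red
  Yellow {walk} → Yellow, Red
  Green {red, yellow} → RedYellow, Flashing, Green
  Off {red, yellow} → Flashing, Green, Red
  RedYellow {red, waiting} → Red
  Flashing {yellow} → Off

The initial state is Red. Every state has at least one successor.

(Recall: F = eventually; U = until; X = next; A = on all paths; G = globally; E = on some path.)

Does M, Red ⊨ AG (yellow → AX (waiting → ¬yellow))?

States satisfying yellow → AX (waiting → ¬yellow): {Yellow, Green, RedYellow, Flashing}.
States satisfying AG (yellow → AX (waiting → ¬yellow)): ∅.
Off is reachable from Red and violates yellow → AX (waiting → ¬yellow), so AG fails at Red.
Red ∉ Sat(AG (yellow → AX (waiting → ¬yellow))).

Does not hold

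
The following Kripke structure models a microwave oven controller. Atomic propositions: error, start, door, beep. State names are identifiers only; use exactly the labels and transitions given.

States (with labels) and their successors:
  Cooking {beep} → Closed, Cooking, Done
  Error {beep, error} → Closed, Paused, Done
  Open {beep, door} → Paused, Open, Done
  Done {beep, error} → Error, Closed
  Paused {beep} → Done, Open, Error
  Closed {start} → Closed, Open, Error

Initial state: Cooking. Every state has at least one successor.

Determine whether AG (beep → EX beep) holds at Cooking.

Holds

States satisfying beep → EX beep: {Cooking, Error, Open, Done, Paused, Closed}.
States satisfying AG (beep → EX beep): {Cooking, Error, Open, Done, Paused, Closed}.
Every state reachable from Cooking satisfies beep → EX beep.
Cooking ∈ Sat(AG (beep → EX beep)).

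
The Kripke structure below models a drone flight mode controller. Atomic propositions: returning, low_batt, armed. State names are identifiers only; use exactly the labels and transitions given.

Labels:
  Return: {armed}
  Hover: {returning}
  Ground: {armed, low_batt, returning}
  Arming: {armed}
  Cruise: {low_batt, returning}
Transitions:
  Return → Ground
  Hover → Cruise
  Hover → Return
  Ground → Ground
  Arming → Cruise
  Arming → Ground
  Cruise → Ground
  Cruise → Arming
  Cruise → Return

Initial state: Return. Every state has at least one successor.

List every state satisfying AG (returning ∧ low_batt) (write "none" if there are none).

States satisfying returning ∧ low_batt: {Ground, Cruise}.
States satisfying AG (returning ∧ low_batt): {Ground}.

{Ground}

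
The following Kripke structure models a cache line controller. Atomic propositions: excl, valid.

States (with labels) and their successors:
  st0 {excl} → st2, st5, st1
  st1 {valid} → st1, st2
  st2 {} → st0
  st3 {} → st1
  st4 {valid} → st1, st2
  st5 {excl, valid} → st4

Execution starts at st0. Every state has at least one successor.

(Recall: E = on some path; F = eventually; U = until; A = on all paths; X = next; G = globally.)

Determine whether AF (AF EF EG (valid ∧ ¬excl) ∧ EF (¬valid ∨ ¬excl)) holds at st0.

States satisfying AF EF EG (valid ∧ ¬excl) ∧ EF (¬valid ∨ ¬excl): {st0, st1, st2, st3, st4, st5}.
States satisfying AF (AF EF EG (valid ∧ ¬excl) ∧ EF (¬valid ∨ ¬excl)): {st0, st1, st2, st3, st4, st5}.
st0 ∈ Sat(AF (AF EF EG (valid ∧ ¬excl) ∧ EF (¬valid ∨ ¬excl))).

Yes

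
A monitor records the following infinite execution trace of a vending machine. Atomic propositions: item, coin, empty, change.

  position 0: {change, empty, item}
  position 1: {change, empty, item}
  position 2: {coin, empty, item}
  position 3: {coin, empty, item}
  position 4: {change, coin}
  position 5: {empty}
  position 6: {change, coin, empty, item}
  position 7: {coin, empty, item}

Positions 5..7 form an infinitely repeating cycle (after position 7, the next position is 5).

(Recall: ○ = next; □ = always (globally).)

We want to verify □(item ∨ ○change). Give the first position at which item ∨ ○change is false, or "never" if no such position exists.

Check item ∨ ○change at each position in order: 0 ✓, 1 ✓, 2 ✓, 3 ✓.
At position 4 the labels are {change, coin} and the next position 5 has {empty}, so item ∨ ○change is false there. This is the first violation.

4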